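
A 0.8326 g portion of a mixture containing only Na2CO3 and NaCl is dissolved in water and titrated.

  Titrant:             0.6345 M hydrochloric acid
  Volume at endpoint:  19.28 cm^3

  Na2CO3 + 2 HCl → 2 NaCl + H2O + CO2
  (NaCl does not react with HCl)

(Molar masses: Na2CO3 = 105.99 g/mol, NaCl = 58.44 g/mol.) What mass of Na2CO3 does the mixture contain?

0.6483 g

n(HCl) = 0.01928 × 0.6345 = 0.01223 mol
Let x = n(Na2CO3), y = n(NaCl).
Titrant: 2x = 0.01223;  mass: 105.99x + 58.44y = 0.8326
Solving, x = 6.117 × 10^-3 mol, y = 3.154 × 10^-3 mol
mass of Na2CO3 = 6.117 × 10^-3 × 105.99 = 0.6483 g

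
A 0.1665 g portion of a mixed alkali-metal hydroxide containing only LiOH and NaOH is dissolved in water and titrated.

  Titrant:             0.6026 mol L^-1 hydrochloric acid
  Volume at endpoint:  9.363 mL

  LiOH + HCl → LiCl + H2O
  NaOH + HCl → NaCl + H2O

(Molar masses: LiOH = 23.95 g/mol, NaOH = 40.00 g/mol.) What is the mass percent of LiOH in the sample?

53.04 %

n(HCl) = 0.009363 × 0.6026 = 5.642 × 10^-3 mol
Let x = n(LiOH), y = n(NaOH).
Titrant: 1x + 1y = 5.642 × 10^-3;  mass: 23.95x + 40.00y = 0.1665
Solving, x = 3.688 × 10^-3 mol, y = 1.955 × 10^-3 mol
mass of LiOH = 3.688 × 10^-3 × 23.95 = 0.08832 g
% LiOH = 0.08832 / 0.1665 × 100 = 53.04 %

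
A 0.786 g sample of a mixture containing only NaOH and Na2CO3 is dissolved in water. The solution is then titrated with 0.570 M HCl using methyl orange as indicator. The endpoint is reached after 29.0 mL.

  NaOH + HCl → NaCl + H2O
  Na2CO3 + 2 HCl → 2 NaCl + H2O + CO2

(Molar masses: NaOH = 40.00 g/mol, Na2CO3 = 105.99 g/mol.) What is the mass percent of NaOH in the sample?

n(HCl) = 0.0290 × 0.570 = 0.0165 mol
Let x = n(NaOH), y = n(Na2CO3).
Titrant: 1x + 2y = 0.0165;  mass: 40.00x + 105.99y = 0.786
Solving, x = 6.93 × 10^-3 mol, y = 4.80 × 10^-3 mol
mass of NaOH = 6.93 × 10^-3 × 40.00 = 0.277 g
% NaOH = 0.277 / 0.786 × 100 = 35.2 %

35.2 %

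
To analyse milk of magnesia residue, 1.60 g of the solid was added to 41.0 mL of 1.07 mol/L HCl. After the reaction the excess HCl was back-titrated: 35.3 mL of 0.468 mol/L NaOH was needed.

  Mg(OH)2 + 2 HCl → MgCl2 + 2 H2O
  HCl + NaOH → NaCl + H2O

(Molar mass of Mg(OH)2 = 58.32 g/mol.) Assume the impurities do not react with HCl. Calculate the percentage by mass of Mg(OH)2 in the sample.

n(HCl) added = 0.0410 × 1.07 = 0.0439 mol
n(NaOH) used in back-titration = 0.0353 × 0.468 = 0.0165 mol
n(HCl) left over = 0.0165 mol (1:1 ratio)
n(HCl) consumed by analyte = 0.0439 − 0.0165 = 0.0273 mol
From the 1:2 ratio, n(Mg(OH)2) = 1/2 × 0.0273 = 0.0137 mol
mass of Mg(OH)2 = 0.0137 × 58.32 = 0.798 g
% Mg(OH)2 = 0.798 / 1.60 × 100 = 49.8 %

49.8 %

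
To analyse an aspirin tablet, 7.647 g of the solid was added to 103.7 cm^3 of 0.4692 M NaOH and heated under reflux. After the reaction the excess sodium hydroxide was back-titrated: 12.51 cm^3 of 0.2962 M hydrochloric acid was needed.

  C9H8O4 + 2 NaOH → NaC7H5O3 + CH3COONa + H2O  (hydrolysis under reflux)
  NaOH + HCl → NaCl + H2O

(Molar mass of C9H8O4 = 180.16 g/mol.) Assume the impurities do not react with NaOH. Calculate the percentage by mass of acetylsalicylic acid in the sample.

52.95 %

n(NaOH) added = 0.1037 × 0.4692 = 0.04866 mol
n(HCl) used in back-titration = 0.01251 × 0.2962 = 3.705 × 10^-3 mol
n(NaOH) left over = 3.705 × 10^-3 mol (1:1 ratio)
n(NaOH) consumed by analyte = 0.04866 − 3.705 × 10^-3 = 0.04495 mol
From the 1:2 ratio, n(C9H8O4) = 1/2 × 0.04495 = 0.02248 mol
mass of C9H8O4 = 0.02248 × 180.16 = 4.049 g
% C9H8O4 = 4.049 / 7.647 × 100 = 52.95 %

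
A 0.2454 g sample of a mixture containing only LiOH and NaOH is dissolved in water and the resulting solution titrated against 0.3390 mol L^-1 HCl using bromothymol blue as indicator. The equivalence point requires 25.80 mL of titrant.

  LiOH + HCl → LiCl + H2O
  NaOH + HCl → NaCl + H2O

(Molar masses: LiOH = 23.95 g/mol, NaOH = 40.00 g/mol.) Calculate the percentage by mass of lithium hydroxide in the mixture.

n(HCl) = 0.02580 × 0.3390 = 8.746 × 10^-3 mol
Let x = n(LiOH), y = n(NaOH).
Titrant: 1x + 1y = 8.746 × 10^-3;  mass: 23.95x + 40.00y = 0.2454
Solving, x = 6.508 × 10^-3 mol, y = 2.239 × 10^-3 mol
mass of LiOH = 6.508 × 10^-3 × 23.95 = 0.1559 g
% LiOH = 0.1559 / 0.2454 × 100 = 63.51 %

63.51 %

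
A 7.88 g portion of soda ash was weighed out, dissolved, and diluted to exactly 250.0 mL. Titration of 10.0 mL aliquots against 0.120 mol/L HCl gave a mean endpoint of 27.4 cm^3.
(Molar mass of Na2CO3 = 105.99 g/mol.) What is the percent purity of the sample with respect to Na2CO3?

Na2CO3 + 2 HCl → 2 NaCl + H2O + CO2
n(HCl) per titration = 0.0274 × 0.120 = 3.29 × 10^-3 mol
From the 1:2 ratio, n(Na2CO3) in each aliquot = 1/2 × 3.29 × 10^-3 = 1.64 × 10^-3 mol
n(Na2CO3) in the whole flask = 1.64 × 10^-3 × 250.0/10.0 = 0.0411 mol
mass of Na2CO3 = 0.0411 × 105.99 = 4.36 g
% Na2CO3 = 4.36 / 7.88 × 100 = 55.3 %

55.3 %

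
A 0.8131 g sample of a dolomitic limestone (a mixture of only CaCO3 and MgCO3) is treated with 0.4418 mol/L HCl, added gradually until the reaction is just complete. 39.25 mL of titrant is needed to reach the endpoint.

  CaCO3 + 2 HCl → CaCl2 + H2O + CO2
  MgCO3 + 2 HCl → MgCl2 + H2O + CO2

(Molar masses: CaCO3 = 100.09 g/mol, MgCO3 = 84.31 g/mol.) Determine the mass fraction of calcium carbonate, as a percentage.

64.05 %

n(HCl) = 0.03925 × 0.4418 = 0.01734 mol
Let x = n(CaCO3), y = n(MgCO3).
Titrant: 2x + 2y = 0.01734;  mass: 100.09x + 84.31y = 0.8131
Solving, x = 5.203 × 10^-3 mol, y = 3.467 × 10^-3 mol
mass of CaCO3 = 5.203 × 10^-3 × 100.09 = 0.5208 g
% CaCO3 = 0.5208 / 0.8131 × 100 = 64.05 %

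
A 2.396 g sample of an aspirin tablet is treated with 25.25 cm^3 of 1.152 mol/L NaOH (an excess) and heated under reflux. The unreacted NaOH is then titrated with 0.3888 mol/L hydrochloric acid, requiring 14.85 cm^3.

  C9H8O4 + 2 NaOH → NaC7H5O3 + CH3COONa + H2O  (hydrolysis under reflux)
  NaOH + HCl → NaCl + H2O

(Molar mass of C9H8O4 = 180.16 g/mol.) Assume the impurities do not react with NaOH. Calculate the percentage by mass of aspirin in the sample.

87.65 %

n(NaOH) added = 0.02525 × 1.152 = 0.02909 mol
n(HCl) used in back-titration = 0.01485 × 0.3888 = 5.774 × 10^-3 mol
n(NaOH) left over = 5.774 × 10^-3 mol (1:1 ratio)
n(NaOH) consumed by analyte = 0.02909 − 5.774 × 10^-3 = 0.02331 mol
From the 1:2 ratio, n(C9H8O4) = 1/2 × 0.02331 = 0.01166 mol
mass of C9H8O4 = 0.01166 × 180.16 = 2.100 g
% C9H8O4 = 2.100 / 2.396 × 100 = 87.65 %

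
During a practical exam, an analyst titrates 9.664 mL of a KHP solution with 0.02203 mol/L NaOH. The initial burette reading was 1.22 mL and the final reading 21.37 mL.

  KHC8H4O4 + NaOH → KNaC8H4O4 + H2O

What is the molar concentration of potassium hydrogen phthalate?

n(NaOH) = 0.02015 L × 0.02203 mol/L = 4.439 × 10^-4 mol
n(KHC8H4O4) = 4.439 × 10^-4 mol (1:1 mole ratio)
[KHC8H4O4] = 4.439 × 10^-4 mol / 0.009664 L = 0.04593 mol/L

0.04593 mol/L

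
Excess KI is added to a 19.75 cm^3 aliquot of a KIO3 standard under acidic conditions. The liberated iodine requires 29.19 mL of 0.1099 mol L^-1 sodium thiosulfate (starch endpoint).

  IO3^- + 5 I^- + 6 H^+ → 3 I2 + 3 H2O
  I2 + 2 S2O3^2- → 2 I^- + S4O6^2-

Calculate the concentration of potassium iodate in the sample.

0.02707 mol/L

n(S2O3^2-) = 0.02919 × 0.1099 = 3.208 × 10^-3 mol
n(I2) = n(S2O3^2-)/2 = 1.604 × 10^-3 mol
From the 1:3 ratio, n(IO3^-) in the aliquot = 1/3 × 1.604 × 10^-3 = 5.347 × 10^-4 mol
[IO3^-] = 5.347 × 10^-4 / 0.01975 = 0.02707 mol/L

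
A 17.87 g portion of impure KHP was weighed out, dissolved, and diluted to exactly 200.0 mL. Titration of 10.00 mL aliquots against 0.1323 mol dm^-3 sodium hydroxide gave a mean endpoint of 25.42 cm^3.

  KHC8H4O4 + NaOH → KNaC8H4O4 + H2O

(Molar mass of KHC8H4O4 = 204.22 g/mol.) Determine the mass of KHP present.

n(NaOH) per titration = 0.02542 × 0.1323 = 3.363 × 10^-3 mol
n(KHC8H4O4) in each aliquot = 3.363 × 10^-3 mol (1:1 ratio)
n(KHC8H4O4) in the whole flask = 3.363 × 10^-3 × 200.0/10.00 = 0.06726 mol
mass of KHC8H4O4 = 0.06726 × 204.22 = 13.74 g

13.74 g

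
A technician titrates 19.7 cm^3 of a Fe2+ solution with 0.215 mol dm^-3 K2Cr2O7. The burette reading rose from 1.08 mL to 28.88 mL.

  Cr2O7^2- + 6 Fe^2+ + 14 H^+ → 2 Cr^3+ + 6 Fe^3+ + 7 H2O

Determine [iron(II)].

n(K2Cr2O7) = 0.0278 L × 0.215 mol/L = 5.98 × 10^-3 mol
From the 6:1 mole ratio, n(Fe2+) = 6/1 × 5.98 × 10^-3 = 0.0359 mol
[Fe2+] = 0.0359 mol / 0.0197 L = 1.82 mol/L

1.82 mol/L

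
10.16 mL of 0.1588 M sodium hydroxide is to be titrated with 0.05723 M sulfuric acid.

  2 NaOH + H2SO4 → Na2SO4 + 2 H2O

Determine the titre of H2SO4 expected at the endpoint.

n(NaOH) = 0.01016 L × 0.1588 mol/L = 1.613 × 10^-3 mol
From the 1:2 stoichiometry, n(H2SO4) = 1/2 × 1.613 × 10^-3 = 8.067 × 10^-4 mol
V(H2SO4) = 8.067 × 10^-4 mol / 0.05723 mol/L = 0.01410 L = 14.10 mL

14.10 mL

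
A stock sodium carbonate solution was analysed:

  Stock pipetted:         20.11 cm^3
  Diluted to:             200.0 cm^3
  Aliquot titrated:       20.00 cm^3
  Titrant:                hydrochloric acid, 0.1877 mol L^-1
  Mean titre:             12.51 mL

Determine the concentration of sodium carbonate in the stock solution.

Na2CO3 + 2 HCl → 2 NaCl + H2O + CO2
n(HCl) = 0.01251 × 0.1877 = 2.348 × 10^-3 mol
From the 1:2 ratio, n(Na2CO3) in the aliquot = 1/2 × 2.348 × 10^-3 = 1.174 × 10^-3 mol
[Na2CO3]_dilute = 1.174 × 10^-3 / 0.02000 = 0.05870 mol/L
Dilution factor = 200.0 / 20.11 = 9.945
[Na2CO3]_stock = 0.05870 × 9.945 = 0.5838 mol/L

0.5838 mol/L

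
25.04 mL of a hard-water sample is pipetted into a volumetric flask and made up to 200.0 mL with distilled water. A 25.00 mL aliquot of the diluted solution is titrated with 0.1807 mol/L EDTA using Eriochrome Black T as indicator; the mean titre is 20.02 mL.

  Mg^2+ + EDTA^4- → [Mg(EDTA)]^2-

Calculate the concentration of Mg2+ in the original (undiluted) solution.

n(EDTA) = 0.02002 × 0.1807 = 3.618 × 10^-3 mol
n(Mg2+) in the aliquot = 3.618 × 10^-3 mol (1:1 ratio)
[Mg2+]_dilute = 3.618 × 10^-3 / 0.02500 = 0.1447 mol/L
Dilution factor = 200.0 / 25.04 = 7.987
[Mg2+]_stock = 0.1447 × 7.987 = 1.156 mol/L

1.156 mol/L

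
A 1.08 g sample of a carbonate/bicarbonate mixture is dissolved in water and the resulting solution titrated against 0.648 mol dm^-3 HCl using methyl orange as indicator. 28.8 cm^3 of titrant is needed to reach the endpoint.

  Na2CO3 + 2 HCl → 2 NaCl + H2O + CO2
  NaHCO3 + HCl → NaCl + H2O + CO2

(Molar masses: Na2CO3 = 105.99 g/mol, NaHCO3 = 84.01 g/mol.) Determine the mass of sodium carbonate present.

0.834 g

n(HCl) = 0.0288 × 0.648 = 0.0187 mol
Let x = n(Na2CO3), y = n(NaHCO3).
Titrant: 2x + 1y = 0.0187;  mass: 105.99x + 84.01y = 1.08
Solving, x = 7.86 × 10^-3 mol, y = 2.93 × 10^-3 mol
mass of Na2CO3 = 7.86 × 10^-3 × 105.99 = 0.834 g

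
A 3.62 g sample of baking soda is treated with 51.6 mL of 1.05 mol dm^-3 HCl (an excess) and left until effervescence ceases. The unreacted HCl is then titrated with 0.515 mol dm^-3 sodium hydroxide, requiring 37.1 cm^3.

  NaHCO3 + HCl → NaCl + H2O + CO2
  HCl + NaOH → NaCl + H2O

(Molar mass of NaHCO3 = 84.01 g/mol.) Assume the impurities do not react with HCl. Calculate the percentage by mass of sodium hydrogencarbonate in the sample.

n(HCl) added = 0.0516 × 1.05 = 0.0542 mol
n(NaOH) used in back-titration = 0.0371 × 0.515 = 0.0191 mol
n(HCl) left over = 0.0191 mol (1:1 ratio)
n(HCl) consumed by analyte = 0.0542 − 0.0191 = 0.0351 mol
n(NaHCO3) = 0.0351 mol (1:1 ratio)
mass of NaHCO3 = 0.0351 × 84.01 = 2.95 g
% NaHCO3 = 2.95 / 3.62 × 100 = 81.4 %

81.4 %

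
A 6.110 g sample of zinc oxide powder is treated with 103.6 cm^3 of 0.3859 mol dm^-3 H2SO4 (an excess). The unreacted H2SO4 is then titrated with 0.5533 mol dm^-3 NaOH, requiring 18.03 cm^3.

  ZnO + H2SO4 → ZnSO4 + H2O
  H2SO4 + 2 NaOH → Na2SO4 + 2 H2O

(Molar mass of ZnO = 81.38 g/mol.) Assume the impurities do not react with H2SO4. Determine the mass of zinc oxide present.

2.848 g

n(H2SO4) added = 0.1036 × 0.3859 = 0.03998 mol
n(NaOH) used in back-titration = 0.01803 × 0.5533 = 9.976 × 10^-3 mol
From the 1:2 ratio, n(H2SO4) left over = 1/2 × 9.976 × 10^-3 = 4.988 × 10^-3 mol
n(H2SO4) consumed by analyte = 0.03998 − 4.988 × 10^-3 = 0.03499 mol
n(ZnO) = 0.03499 mol (1:1 ratio)
mass of ZnO = 0.03499 × 81.38 = 2.848 g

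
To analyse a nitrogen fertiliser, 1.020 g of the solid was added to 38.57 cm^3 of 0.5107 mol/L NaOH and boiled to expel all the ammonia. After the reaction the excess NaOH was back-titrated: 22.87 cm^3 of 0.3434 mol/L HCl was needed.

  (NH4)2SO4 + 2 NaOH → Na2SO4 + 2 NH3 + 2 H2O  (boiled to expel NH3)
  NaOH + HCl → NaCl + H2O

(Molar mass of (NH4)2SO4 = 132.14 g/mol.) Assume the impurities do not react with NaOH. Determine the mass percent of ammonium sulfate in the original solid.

n(NaOH) added = 0.03857 × 0.5107 = 0.01970 mol
n(HCl) used in back-titration = 0.02287 × 0.3434 = 7.854 × 10^-3 mol
n(NaOH) left over = 7.854 × 10^-3 mol (1:1 ratio)
n(NaOH) consumed by analyte = 0.01970 − 7.854 × 10^-3 = 0.01184 mol
From the 1:2 ratio, n((NH4)2SO4) = 1/2 × 0.01184 = 5.922 × 10^-3 mol
mass of (NH4)2SO4 = 5.922 × 10^-3 × 132.14 = 0.7825 g
% (NH4)2SO4 = 0.7825 / 1.020 × 100 = 76.72 %

76.72 %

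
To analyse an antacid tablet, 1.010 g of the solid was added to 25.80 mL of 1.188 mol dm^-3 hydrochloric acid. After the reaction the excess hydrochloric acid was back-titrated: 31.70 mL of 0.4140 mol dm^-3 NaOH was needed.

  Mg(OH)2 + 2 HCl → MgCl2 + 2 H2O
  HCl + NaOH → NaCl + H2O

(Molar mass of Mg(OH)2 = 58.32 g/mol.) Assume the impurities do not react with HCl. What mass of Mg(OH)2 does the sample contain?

0.5111 g

n(HCl) added = 0.02580 × 1.188 = 0.03065 mol
n(NaOH) used in back-titration = 0.03170 × 0.4140 = 0.01312 mol
n(HCl) left over = 0.01312 mol (1:1 ratio)
n(HCl) consumed by analyte = 0.03065 − 0.01312 = 0.01753 mol
From the 1:2 ratio, n(Mg(OH)2) = 1/2 × 0.01753 = 8.763 × 10^-3 mol
mass of Mg(OH)2 = 8.763 × 10^-3 × 58.32 = 0.5111 g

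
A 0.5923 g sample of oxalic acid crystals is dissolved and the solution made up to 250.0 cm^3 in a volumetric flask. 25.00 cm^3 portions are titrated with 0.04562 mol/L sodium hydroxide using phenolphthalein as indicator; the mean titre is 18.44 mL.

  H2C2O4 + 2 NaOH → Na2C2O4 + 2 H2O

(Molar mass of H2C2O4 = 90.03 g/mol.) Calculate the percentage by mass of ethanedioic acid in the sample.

n(NaOH) per titration = 0.01844 × 0.04562 = 8.412 × 10^-4 mol
From the 1:2 ratio, n(H2C2O4) in each aliquot = 1/2 × 8.412 × 10^-4 = 4.206 × 10^-4 mol
n(H2C2O4) in the whole flask = 4.206 × 10^-4 × 250.0/25.00 = 4.206 × 10^-3 mol
mass of H2C2O4 = 4.206 × 10^-3 × 90.03 = 0.3787 g
% H2C2O4 = 0.3787 / 0.5923 × 100 = 63.93 %

63.93 %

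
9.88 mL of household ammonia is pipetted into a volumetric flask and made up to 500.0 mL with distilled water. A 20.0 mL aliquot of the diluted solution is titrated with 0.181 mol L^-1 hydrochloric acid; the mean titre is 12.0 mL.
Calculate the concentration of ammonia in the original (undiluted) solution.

NH3 + HCl → NH4Cl
n(HCl) = 0.0120 × 0.181 = 2.17 × 10^-3 mol
n(NH3) in the aliquot = 2.17 × 10^-3 mol (1:1 ratio)
[NH3]_dilute = 2.17 × 10^-3 / 0.0200 = 0.109 mol/L
Dilution factor = 500.0 / 9.88 = 50.61
[NH3]_stock = 0.109 × 50.61 = 5.50 mol/L

5.50 mol/L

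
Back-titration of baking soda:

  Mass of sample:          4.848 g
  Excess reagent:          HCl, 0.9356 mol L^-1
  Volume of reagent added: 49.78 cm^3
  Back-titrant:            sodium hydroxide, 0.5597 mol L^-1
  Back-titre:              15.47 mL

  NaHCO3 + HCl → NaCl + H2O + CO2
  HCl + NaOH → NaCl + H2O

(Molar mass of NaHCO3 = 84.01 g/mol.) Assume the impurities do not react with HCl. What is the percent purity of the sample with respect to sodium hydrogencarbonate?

n(HCl) added = 0.04978 × 0.9356 = 0.04657 mol
n(NaOH) used in back-titration = 0.01547 × 0.5597 = 8.659 × 10^-3 mol
n(HCl) left over = 8.659 × 10^-3 mol (1:1 ratio)
n(HCl) consumed by analyte = 0.04657 − 8.659 × 10^-3 = 0.03792 mol
n(NaHCO3) = 0.03792 mol (1:1 ratio)
mass of NaHCO3 = 0.03792 × 84.01 = 3.185 g
% NaHCO3 = 3.185 / 4.848 × 100 = 65.70 %

65.70 %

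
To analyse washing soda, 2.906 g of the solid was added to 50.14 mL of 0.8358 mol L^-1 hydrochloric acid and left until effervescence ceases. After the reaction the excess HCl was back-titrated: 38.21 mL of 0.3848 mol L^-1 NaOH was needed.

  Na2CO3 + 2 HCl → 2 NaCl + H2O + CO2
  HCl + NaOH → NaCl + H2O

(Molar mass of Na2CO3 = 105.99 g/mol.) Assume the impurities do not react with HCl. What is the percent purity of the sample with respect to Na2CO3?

49.61 %

n(HCl) added = 0.05014 × 0.8358 = 0.04191 mol
n(NaOH) used in back-titration = 0.03821 × 0.3848 = 0.01470 mol
n(HCl) left over = 0.01470 mol (1:1 ratio)
n(HCl) consumed by analyte = 0.04191 − 0.01470 = 0.02720 mol
From the 1:2 ratio, n(Na2CO3) = 1/2 × 0.02720 = 0.01360 mol
mass of Na2CO3 = 0.01360 × 105.99 = 1.442 g
% Na2CO3 = 1.442 / 2.906 × 100 = 49.61 %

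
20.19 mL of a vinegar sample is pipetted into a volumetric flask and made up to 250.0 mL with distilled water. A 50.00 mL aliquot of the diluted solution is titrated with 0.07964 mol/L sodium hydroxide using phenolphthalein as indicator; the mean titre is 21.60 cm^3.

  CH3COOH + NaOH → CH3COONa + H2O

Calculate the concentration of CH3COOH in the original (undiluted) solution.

0.4260 mol/L

n(NaOH) = 0.02160 × 0.07964 = 1.720 × 10^-3 mol
n(CH3COOH) in the aliquot = 1.720 × 10^-3 mol (1:1 ratio)
[CH3COOH]_dilute = 1.720 × 10^-3 / 0.05000 = 0.03440 mol/L
Dilution factor = 250.0 / 20.19 = 12.38
[CH3COOH]_stock = 0.03440 × 12.38 = 0.4260 mol/L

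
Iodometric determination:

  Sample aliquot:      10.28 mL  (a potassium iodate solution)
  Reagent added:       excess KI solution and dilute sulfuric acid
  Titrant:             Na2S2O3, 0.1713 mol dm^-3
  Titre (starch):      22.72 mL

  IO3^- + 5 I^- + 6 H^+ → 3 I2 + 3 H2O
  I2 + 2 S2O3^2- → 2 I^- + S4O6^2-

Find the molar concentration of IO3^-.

0.06310 mol/L

n(S2O3^2-) = 0.02272 × 0.1713 = 3.892 × 10^-3 mol
n(I2) = n(S2O3^2-)/2 = 1.946 × 10^-3 mol
From the 1:3 ratio, n(IO3^-) in the aliquot = 1/3 × 1.946 × 10^-3 = 6.487 × 10^-4 mol
[IO3^-] = 6.487 × 10^-4 / 0.01028 = 0.06310 mol/L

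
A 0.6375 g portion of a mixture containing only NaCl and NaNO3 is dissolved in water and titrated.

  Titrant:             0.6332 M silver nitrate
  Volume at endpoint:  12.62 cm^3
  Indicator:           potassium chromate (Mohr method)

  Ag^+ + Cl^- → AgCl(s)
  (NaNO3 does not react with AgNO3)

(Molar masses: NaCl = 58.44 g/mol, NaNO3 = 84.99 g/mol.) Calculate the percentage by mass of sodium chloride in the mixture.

n(AgNO3) = 0.01262 × 0.6332 = 7.991 × 10^-3 mol
Let x = n(NaCl), y = n(NaNO3).
Titrant: 1x = 7.991 × 10^-3;  mass: 58.44x + 84.99y = 0.6375
Solving, x = 7.991 × 10^-3 mol, y = 2.006 × 10^-3 mol
mass of NaCl = 7.991 × 10^-3 × 58.44 = 0.4670 g
% NaCl = 0.4670 / 0.6375 × 100 = 73.25 %

73.25 %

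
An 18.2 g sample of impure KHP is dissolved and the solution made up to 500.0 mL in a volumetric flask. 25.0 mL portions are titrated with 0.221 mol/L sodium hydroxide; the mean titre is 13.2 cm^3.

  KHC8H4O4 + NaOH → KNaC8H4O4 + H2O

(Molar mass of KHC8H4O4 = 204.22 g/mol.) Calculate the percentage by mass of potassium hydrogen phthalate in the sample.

65.5 %

n(NaOH) per titration = 0.0132 × 0.221 = 2.92 × 10^-3 mol
n(KHC8H4O4) in each aliquot = 2.92 × 10^-3 mol (1:1 ratio)
n(KHC8H4O4) in the whole flask = 2.92 × 10^-3 × 500.0/25.0 = 0.0583 mol
mass of KHC8H4O4 = 0.0583 × 204.22 = 11.9 g
% KHC8H4O4 = 11.9 / 18.2 × 100 = 65.5 %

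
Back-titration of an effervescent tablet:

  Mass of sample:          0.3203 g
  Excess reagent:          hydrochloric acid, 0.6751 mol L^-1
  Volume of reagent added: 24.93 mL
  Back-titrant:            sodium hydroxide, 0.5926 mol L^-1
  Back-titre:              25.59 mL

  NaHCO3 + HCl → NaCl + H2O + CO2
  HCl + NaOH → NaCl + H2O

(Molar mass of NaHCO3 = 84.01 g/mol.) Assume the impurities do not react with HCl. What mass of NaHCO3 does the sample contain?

0.1399 g

n(HCl) added = 0.02493 × 0.6751 = 0.01683 mol
n(NaOH) used in back-titration = 0.02559 × 0.5926 = 0.01516 mol
n(HCl) left over = 0.01516 mol (1:1 ratio)
n(HCl) consumed by analyte = 0.01683 − 0.01516 = 1.666 × 10^-3 mol
n(NaHCO3) = 1.666 × 10^-3 mol (1:1 ratio)
mass of NaHCO3 = 1.666 × 10^-3 × 84.01 = 0.1399 g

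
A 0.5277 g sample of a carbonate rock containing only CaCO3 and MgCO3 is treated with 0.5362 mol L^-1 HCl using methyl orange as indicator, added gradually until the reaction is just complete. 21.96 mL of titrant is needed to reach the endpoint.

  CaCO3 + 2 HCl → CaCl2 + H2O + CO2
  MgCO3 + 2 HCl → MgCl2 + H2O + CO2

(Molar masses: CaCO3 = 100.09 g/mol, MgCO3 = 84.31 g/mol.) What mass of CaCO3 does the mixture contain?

0.1987 g

n(HCl) = 0.02196 × 0.5362 = 0.01177 mol
Let x = n(CaCO3), y = n(MgCO3).
Titrant: 2x + 2y = 0.01177;  mass: 100.09x + 84.31y = 0.5277
Solving, x = 1.985 × 10^-3 mol, y = 3.902 × 10^-3 mol
mass of CaCO3 = 1.985 × 10^-3 × 100.09 = 0.1987 g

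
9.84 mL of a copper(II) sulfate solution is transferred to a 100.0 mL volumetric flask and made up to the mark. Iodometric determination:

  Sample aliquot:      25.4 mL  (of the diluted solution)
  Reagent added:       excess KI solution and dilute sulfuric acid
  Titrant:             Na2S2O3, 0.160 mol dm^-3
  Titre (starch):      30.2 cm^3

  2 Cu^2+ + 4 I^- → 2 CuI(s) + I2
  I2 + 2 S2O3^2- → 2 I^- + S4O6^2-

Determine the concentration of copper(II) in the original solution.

1.93 mol/L

n(S2O3^2-) = 0.0302 × 0.160 = 4.83 × 10^-3 mol
n(I2) = n(S2O3^2-)/2 = 2.42 × 10^-3 mol
From the 2:1 ratio, n(Cu2+) in the aliquot = 2/1 × 2.42 × 10^-3 = 4.83 × 10^-3 mol
[Cu2+]_dilute = 4.83 × 10^-3 / 0.0254 = 0.190 mol/L
[Cu2+]_original = 0.190 × 100.0/9.84 = 1.93 mol/L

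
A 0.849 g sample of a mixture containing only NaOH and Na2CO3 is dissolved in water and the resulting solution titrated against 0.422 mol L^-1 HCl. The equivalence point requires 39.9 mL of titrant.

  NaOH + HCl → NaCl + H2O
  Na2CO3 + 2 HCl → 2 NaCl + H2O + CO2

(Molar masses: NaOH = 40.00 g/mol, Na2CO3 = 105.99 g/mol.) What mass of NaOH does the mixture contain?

0.133 g

n(HCl) = 0.0399 × 0.422 = 0.0168 mol
Let x = n(NaOH), y = n(Na2CO3).
Titrant: 1x + 2y = 0.0168;  mass: 40.00x + 105.99y = 0.849
Solving, x = 3.33 × 10^-3 mol, y = 6.75 × 10^-3 mol
mass of NaOH = 3.33 × 10^-3 × 40.00 = 0.133 g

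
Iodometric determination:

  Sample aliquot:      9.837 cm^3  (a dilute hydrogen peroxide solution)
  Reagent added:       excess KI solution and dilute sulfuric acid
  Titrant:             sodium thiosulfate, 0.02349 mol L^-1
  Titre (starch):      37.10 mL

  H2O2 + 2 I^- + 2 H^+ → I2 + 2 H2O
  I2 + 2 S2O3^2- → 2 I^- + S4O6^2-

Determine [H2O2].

0.04430 mol/L

n(S2O3^2-) = 0.03710 × 0.02349 = 8.715 × 10^-4 mol
n(I2) = n(S2O3^2-)/2 = 4.357 × 10^-4 mol
n(H2O2) in the aliquot = 4.357 × 10^-4 mol (1:1 ratio)
[H2O2] = 4.357 × 10^-4 / 0.009837 = 0.04430 mol/L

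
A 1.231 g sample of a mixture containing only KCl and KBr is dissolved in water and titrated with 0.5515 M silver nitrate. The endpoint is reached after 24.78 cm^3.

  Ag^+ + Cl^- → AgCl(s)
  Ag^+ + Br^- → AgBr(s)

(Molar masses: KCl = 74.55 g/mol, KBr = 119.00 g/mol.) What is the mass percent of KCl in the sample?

53.85 %

n(AgNO3) = 0.02478 × 0.5515 = 0.01367 mol
Let x = n(KCl), y = n(KBr).
Titrant: 1x + 1y = 0.01367;  mass: 74.55x + 119.00y = 1.231
Solving, x = 8.893 × 10^-3 mol, y = 4.774 × 10^-3 mol
mass of KCl = 8.893 × 10^-3 × 74.55 = 0.6629 g
% KCl = 0.6629 / 1.231 × 100 = 53.85 %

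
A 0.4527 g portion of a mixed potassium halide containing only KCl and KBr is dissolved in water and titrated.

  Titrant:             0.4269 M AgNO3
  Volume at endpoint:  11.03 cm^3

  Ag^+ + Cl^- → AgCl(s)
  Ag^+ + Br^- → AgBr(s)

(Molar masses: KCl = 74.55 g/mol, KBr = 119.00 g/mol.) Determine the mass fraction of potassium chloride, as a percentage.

n(AgNO3) = 0.01103 × 0.4269 = 4.709 × 10^-3 mol
Let x = n(KCl), y = n(KBr).
Titrant: 1x + 1y = 4.709 × 10^-3;  mass: 74.55x + 119.00y = 0.4527
Solving, x = 2.422 × 10^-3 mol, y = 2.287 × 10^-3 mol
mass of KCl = 2.422 × 10^-3 × 74.55 = 0.1805 g
% KCl = 0.1805 / 0.4527 × 100 = 39.88 %

39.88 %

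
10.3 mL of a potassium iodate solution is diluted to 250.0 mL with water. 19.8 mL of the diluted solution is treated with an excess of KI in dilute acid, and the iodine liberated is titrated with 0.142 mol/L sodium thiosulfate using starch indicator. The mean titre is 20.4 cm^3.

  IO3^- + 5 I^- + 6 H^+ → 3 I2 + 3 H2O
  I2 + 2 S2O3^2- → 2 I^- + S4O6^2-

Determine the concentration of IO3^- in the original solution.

n(S2O3^2-) = 0.0204 × 0.142 = 2.90 × 10^-3 mol
n(I2) = n(S2O3^2-)/2 = 1.45 × 10^-3 mol
From the 1:3 ratio, n(IO3^-) in the aliquot = 1/3 × 1.45 × 10^-3 = 4.83 × 10^-4 mol
[IO3^-]_dilute = 4.83 × 10^-4 / 0.0198 = 0.0244 mol/L
[IO3^-]_original = 0.0244 × 250.0/10.3 = 0.592 mol/L

0.592 mol/L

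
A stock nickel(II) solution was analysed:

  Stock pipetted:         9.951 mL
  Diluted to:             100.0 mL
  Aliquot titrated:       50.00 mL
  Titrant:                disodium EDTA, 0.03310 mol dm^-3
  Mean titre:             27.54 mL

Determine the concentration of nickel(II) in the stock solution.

Ni^2+ + EDTA^4- → [Ni(EDTA)]^2-
n(EDTA) = 0.02754 × 0.03310 = 9.116 × 10^-4 mol
n(Ni2+) in the aliquot = 9.116 × 10^-4 mol (1:1 ratio)
[Ni2+]_dilute = 9.116 × 10^-4 / 0.05000 = 0.01823 mol/L
Dilution factor = 100.0 / 9.951 = 10.05
[Ni2+]_stock = 0.01823 × 10.05 = 0.1832 mol/L

0.1832 mol/L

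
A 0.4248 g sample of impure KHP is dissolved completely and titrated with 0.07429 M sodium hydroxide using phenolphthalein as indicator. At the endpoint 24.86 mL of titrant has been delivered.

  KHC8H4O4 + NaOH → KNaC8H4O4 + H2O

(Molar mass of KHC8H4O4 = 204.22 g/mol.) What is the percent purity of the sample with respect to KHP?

n(NaOH) = 0.02486 L × 0.07429 mol/L = 1.847 × 10^-3 mol
n(KHC8H4O4) = 1.847 × 10^-3 mol (1:1 ratio)
mass of KHC8H4O4 = 1.847 × 10^-3 × 204.22 g/mol = 0.3772 g
% KHC8H4O4 = 0.3772 / 0.4248 × 100 = 88.79 %

88.79 %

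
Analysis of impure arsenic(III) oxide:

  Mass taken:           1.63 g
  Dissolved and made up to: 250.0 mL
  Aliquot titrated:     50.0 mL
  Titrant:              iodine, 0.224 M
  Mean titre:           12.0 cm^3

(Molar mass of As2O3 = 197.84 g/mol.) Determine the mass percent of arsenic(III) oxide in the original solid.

81.6 %

As2O3 + 2 I2 + 2 H2O → As2O5 + 4 HI
n(I2) per titration = 0.0120 × 0.224 = 2.69 × 10^-3 mol
From the 1:2 ratio, n(As2O3) in each aliquot = 1/2 × 2.69 × 10^-3 = 1.34 × 10^-3 mol
n(As2O3) in the whole flask = 1.34 × 10^-3 × 250.0/50.0 = 6.72 × 10^-3 mol
mass of As2O3 = 6.72 × 10^-3 × 197.84 = 1.33 g
% As2O3 = 1.33 / 1.63 × 100 = 81.6 %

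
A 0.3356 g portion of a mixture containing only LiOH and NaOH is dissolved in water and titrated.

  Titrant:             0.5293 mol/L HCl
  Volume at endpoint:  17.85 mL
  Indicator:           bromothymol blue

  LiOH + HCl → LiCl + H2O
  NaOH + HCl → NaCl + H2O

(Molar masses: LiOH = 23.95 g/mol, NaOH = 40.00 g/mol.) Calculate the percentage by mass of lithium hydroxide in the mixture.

18.82 %

n(HCl) = 0.01785 × 0.5293 = 9.448 × 10^-3 mol
Let x = n(LiOH), y = n(NaOH).
Titrant: 1x + 1y = 9.448 × 10^-3;  mass: 23.95x + 40.00y = 0.3356
Solving, x = 2.637 × 10^-3 mol, y = 6.811 × 10^-3 mol
mass of LiOH = 2.637 × 10^-3 × 23.95 = 0.06315 g
% LiOH = 0.06315 / 0.3356 × 100 = 18.82 %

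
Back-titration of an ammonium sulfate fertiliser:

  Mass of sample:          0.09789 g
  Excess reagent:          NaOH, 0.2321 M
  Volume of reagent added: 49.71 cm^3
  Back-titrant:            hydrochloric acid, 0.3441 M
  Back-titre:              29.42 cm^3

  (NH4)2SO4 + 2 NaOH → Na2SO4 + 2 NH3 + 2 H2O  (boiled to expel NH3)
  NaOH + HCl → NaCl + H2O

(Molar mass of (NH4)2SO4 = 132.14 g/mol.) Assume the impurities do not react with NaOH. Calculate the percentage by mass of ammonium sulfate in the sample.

n(NaOH) added = 0.04971 × 0.2321 = 0.01154 mol
n(HCl) used in back-titration = 0.02942 × 0.3441 = 0.01012 mol
n(NaOH) left over = 0.01012 mol (1:1 ratio)
n(NaOH) consumed by analyte = 0.01154 − 0.01012 = 1.414 × 10^-3 mol
From the 1:2 ratio, n((NH4)2SO4) = 1/2 × 1.414 × 10^-3 = 7.071 × 10^-4 mol
mass of (NH4)2SO4 = 7.071 × 10^-4 × 132.14 = 0.09344 g
% (NH4)2SO4 = 0.09344 / 0.09789 × 100 = 95.45 %

95.45 %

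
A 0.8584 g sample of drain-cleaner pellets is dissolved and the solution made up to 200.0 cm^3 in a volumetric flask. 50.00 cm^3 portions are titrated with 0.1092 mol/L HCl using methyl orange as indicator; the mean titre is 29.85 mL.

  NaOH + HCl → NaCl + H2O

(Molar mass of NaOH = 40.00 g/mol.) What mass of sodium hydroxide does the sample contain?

n(HCl) per titration = 0.02985 × 0.1092 = 3.260 × 10^-3 mol
n(NaOH) in each aliquot = 3.260 × 10^-3 mol (1:1 ratio)
n(NaOH) in the whole flask = 3.260 × 10^-3 × 200.0/50.00 = 0.01304 mol
mass of NaOH = 0.01304 × 40.00 = 0.5215 g

0.5215 g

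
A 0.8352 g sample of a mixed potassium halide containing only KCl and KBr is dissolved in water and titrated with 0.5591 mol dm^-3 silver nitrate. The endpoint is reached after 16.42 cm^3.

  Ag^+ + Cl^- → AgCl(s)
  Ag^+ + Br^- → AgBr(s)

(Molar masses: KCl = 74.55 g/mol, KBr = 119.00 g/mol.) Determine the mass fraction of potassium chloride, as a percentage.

51.66 %

n(AgNO3) = 0.01642 × 0.5591 = 9.180 × 10^-3 mol
Let x = n(KCl), y = n(KBr).
Titrant: 1x + 1y = 9.180 × 10^-3;  mass: 74.55x + 119.00y = 0.8352
Solving, x = 5.788 × 10^-3 mol, y = 3.393 × 10^-3 mol
mass of KCl = 5.788 × 10^-3 × 74.55 = 0.4315 g
% KCl = 0.4315 / 0.8352 × 100 = 51.66 %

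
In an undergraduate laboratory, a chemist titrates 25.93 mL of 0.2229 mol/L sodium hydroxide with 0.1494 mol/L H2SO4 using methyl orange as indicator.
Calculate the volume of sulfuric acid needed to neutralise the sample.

2 NaOH + H2SO4 → Na2SO4 + 2 H2O
n(NaOH) = 0.02593 L × 0.2229 mol/L = 5.780 × 10^-3 mol
From the 1:2 stoichiometry, n(H2SO4) = 1/2 × 5.780 × 10^-3 = 2.890 × 10^-3 mol
V(H2SO4) = 2.890 × 10^-3 mol / 0.1494 mol/L = 0.01934 L = 19.34 mL

19.34 mL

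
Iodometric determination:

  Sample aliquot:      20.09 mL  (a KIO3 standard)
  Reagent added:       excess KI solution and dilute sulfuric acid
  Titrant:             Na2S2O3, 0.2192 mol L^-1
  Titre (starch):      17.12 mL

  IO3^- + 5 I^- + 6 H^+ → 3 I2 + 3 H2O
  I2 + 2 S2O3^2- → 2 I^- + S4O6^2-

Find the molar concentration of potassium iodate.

n(S2O3^2-) = 0.01712 × 0.2192 = 3.753 × 10^-3 mol
n(I2) = n(S2O3^2-)/2 = 1.876 × 10^-3 mol
From the 1:3 ratio, n(IO3^-) in the aliquot = 1/3 × 1.876 × 10^-3 = 6.255 × 10^-4 mol
[IO3^-] = 6.255 × 10^-4 / 0.02009 = 0.03113 mol/L

0.03113 mol/L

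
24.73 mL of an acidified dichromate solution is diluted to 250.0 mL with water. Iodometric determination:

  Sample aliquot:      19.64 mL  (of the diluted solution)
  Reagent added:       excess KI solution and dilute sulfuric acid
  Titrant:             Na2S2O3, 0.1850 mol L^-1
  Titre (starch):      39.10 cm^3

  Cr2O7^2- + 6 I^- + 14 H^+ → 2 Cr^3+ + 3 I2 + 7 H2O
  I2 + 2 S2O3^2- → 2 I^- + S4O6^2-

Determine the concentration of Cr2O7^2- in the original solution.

0.6205 mol/L

n(S2O3^2-) = 0.03910 × 0.1850 = 7.234 × 10^-3 mol
n(I2) = n(S2O3^2-)/2 = 3.617 × 10^-3 mol
From the 1:3 ratio, n(Cr2O7^2-) in the aliquot = 1/3 × 3.617 × 10^-3 = 1.206 × 10^-3 mol
[Cr2O7^2-]_dilute = 1.206 × 10^-3 / 0.01964 = 0.06138 mol/L
[Cr2O7^2-]_original = 0.06138 × 250.0/24.73 = 0.6205 mol/L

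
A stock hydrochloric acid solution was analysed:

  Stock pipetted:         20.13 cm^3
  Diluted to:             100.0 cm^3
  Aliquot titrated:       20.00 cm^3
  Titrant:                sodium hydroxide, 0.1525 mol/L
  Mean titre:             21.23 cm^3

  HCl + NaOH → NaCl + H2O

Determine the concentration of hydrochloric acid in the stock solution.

n(NaOH) = 0.02123 × 0.1525 = 3.238 × 10^-3 mol
n(HCl) in the aliquot = 3.238 × 10^-3 mol (1:1 ratio)
[HCl]_dilute = 3.238 × 10^-3 / 0.02000 = 0.1619 mol/L
Dilution factor = 100.0 / 20.13 = 4.968
[HCl]_stock = 0.1619 × 4.968 = 0.8042 mol/L

0.8042 mol/L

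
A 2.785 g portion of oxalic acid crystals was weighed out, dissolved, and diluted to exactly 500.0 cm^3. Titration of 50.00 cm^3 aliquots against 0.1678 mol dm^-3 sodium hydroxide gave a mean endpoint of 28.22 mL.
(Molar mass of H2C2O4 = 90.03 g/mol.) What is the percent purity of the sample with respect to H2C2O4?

76.54 %

H2C2O4 + 2 NaOH → Na2C2O4 + 2 H2O
n(NaOH) per titration = 0.02822 × 0.1678 = 4.735 × 10^-3 mol
From the 1:2 ratio, n(H2C2O4) in each aliquot = 1/2 × 4.735 × 10^-3 = 2.368 × 10^-3 mol
n(H2C2O4) in the whole flask = 2.368 × 10^-3 × 500.0/50.00 = 0.02368 mol
mass of H2C2O4 = 0.02368 × 90.03 = 2.132 g
% H2C2O4 = 2.132 / 2.785 × 100 = 76.54 %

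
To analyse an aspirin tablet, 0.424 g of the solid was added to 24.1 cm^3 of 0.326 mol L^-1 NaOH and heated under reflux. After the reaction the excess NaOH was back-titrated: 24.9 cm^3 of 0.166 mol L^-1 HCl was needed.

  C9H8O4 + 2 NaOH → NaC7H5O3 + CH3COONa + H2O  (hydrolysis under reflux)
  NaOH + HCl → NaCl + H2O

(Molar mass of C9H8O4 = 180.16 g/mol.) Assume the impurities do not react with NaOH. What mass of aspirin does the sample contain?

0.335 g

n(NaOH) added = 0.0241 × 0.326 = 7.86 × 10^-3 mol
n(HCl) used in back-titration = 0.0249 × 0.166 = 4.13 × 10^-3 mol
n(NaOH) left over = 4.13 × 10^-3 mol (1:1 ratio)
n(NaOH) consumed by analyte = 7.86 × 10^-3 − 4.13 × 10^-3 = 3.72 × 10^-3 mol
From the 1:2 ratio, n(C9H8O4) = 1/2 × 3.72 × 10^-3 = 1.86 × 10^-3 mol
mass of C9H8O4 = 1.86 × 10^-3 × 180.16 = 0.335 g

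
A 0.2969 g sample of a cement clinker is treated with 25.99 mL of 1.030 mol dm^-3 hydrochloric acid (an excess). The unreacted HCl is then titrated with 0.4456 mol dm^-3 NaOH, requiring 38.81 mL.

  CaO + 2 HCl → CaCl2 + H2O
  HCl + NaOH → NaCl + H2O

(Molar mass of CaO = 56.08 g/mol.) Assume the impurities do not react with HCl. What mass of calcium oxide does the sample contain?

0.2657 g

n(HCl) added = 0.02599 × 1.030 = 0.02677 mol
n(NaOH) used in back-titration = 0.03881 × 0.4456 = 0.01729 mol
n(HCl) left over = 0.01729 mol (1:1 ratio)
n(HCl) consumed by analyte = 0.02677 − 0.01729 = 9.476 × 10^-3 mol
From the 1:2 ratio, n(CaO) = 1/2 × 9.476 × 10^-3 = 4.738 × 10^-3 mol
mass of CaO = 4.738 × 10^-3 × 56.08 = 0.2657 g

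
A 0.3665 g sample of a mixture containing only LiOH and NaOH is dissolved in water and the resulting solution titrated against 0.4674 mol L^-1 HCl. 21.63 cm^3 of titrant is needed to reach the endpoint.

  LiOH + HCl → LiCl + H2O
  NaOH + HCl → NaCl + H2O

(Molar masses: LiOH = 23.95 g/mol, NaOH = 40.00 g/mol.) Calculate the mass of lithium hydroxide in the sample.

0.05655 g

n(HCl) = 0.02163 × 0.4674 = 0.01011 mol
Let x = n(LiOH), y = n(NaOH).
Titrant: 1x + 1y = 0.01011;  mass: 23.95x + 40.00y = 0.3665
Solving, x = 2.361 × 10^-3 mol, y = 7.749 × 10^-3 mol
mass of LiOH = 2.361 × 10^-3 × 23.95 = 0.05655 g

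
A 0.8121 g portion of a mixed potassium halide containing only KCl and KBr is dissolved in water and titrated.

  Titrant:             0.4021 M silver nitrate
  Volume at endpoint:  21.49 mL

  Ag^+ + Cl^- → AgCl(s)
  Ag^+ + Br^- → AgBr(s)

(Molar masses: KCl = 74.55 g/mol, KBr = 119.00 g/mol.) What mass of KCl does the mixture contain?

0.3626 g

n(AgNO3) = 0.02149 × 0.4021 = 8.641 × 10^-3 mol
Let x = n(KCl), y = n(KBr).
Titrant: 1x + 1y = 8.641 × 10^-3;  mass: 74.55x + 119.00y = 0.8121
Solving, x = 4.864 × 10^-3 mol, y = 3.777 × 10^-3 mol
mass of KCl = 4.864 × 10^-3 × 74.55 = 0.3626 g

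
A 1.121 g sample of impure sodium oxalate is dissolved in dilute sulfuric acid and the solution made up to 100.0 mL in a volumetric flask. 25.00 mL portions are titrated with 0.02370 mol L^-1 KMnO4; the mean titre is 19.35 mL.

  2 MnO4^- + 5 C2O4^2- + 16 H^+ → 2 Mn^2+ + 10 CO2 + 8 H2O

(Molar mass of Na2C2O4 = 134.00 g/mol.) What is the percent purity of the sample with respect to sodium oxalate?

54.82 %

n(KMnO4) per titration = 0.01935 × 0.02370 = 4.586 × 10^-4 mol
From the 5:2 ratio, n(Na2C2O4) in each aliquot = 5/2 × 4.586 × 10^-4 = 1.146 × 10^-3 mol
n(Na2C2O4) in the whole flask = 1.146 × 10^-3 × 100.0/25.00 = 4.586 × 10^-3 mol
mass of Na2C2O4 = 4.586 × 10^-3 × 134.00 = 0.6145 g
% Na2C2O4 = 0.6145 / 1.121 × 100 = 54.82 %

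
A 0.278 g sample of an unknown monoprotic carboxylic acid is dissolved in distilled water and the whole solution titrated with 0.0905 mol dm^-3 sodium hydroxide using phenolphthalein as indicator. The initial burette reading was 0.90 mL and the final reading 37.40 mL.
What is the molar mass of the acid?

n(NaOH) = 0.0365 L × 0.0905 mol/L = 3.30 × 10^-3 mol
n(HA) = 3.30 × 10^-3 mol (1:1 ratio)
M = m / n = 0.278 g / 3.30 × 10^-3 mol = 84.2 g/mol

84.2 g/mol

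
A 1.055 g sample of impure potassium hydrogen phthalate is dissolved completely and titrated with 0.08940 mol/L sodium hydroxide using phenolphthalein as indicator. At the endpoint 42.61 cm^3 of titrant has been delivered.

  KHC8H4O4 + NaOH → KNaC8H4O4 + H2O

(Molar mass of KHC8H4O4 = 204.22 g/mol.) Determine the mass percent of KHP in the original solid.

73.74 %

n(NaOH) = 0.04261 L × 0.08940 mol/L = 3.809 × 10^-3 mol
n(KHC8H4O4) = 3.809 × 10^-3 mol (1:1 ratio)
mass of KHC8H4O4 = 3.809 × 10^-3 × 204.22 g/mol = 0.7779 g
% KHC8H4O4 = 0.7779 / 1.055 × 100 = 73.74 %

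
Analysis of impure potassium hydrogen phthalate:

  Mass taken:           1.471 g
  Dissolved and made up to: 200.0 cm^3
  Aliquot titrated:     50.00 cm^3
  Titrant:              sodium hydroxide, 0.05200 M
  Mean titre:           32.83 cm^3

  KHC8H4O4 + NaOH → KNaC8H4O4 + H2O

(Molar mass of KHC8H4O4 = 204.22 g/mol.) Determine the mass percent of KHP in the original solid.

n(NaOH) per titration = 0.03283 × 0.05200 = 1.707 × 10^-3 mol
n(KHC8H4O4) in each aliquot = 1.707 × 10^-3 mol (1:1 ratio)
n(KHC8H4O4) in the whole flask = 1.707 × 10^-3 × 200.0/50.00 = 6.829 × 10^-3 mol
mass of KHC8H4O4 = 6.829 × 10^-3 × 204.22 = 1.395 g
% KHC8H4O4 = 1.395 / 1.471 × 100 = 94.80 %

94.80 %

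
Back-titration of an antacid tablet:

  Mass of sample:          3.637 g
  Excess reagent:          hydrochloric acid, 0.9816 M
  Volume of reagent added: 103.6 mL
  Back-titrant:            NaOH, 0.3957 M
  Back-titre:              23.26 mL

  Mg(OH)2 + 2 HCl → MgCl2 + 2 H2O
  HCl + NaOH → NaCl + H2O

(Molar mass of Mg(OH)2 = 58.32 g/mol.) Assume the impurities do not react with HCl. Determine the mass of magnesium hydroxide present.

n(HCl) added = 0.1036 × 0.9816 = 0.1017 mol
n(NaOH) used in back-titration = 0.02326 × 0.3957 = 9.204 × 10^-3 mol
n(HCl) left over = 9.204 × 10^-3 mol (1:1 ratio)
n(HCl) consumed by analyte = 0.1017 − 9.204 × 10^-3 = 0.09249 mol
From the 1:2 ratio, n(Mg(OH)2) = 1/2 × 0.09249 = 0.04624 mol
mass of Mg(OH)2 = 0.04624 × 58.32 = 2.697 g

2.697 g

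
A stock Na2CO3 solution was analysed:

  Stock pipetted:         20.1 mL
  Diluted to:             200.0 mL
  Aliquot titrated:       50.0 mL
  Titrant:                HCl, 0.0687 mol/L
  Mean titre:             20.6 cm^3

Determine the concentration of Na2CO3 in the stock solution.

0.141 mol/L

Na2CO3 + 2 HCl → 2 NaCl + H2O + CO2
n(HCl) = 0.0206 × 0.0687 = 1.42 × 10^-3 mol
From the 1:2 ratio, n(Na2CO3) in the aliquot = 1/2 × 1.42 × 10^-3 = 7.08 × 10^-4 mol
[Na2CO3]_dilute = 7.08 × 10^-4 / 0.0500 = 0.0142 mol/L
Dilution factor = 200.0 / 20.1 = 9.950
[Na2CO3]_stock = 0.0142 × 9.950 = 0.141 mol/L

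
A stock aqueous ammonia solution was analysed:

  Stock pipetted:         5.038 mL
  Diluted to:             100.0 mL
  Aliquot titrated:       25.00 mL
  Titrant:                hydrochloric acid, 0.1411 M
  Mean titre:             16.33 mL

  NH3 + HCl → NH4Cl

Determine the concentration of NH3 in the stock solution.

n(HCl) = 0.01633 × 0.1411 = 2.304 × 10^-3 mol
n(NH3) in the aliquot = 2.304 × 10^-3 mol (1:1 ratio)
[NH3]_dilute = 2.304 × 10^-3 / 0.02500 = 0.09217 mol/L
Dilution factor = 100.0 / 5.038 = 19.85
[NH3]_stock = 0.09217 × 19.85 = 1.829 mol/L

1.829 M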